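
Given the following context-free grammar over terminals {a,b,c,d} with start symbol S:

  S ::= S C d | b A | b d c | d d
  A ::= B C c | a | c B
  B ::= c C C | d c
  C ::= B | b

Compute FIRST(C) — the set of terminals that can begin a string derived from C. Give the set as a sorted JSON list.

FIRST iteration:
iter 1:
  A via A→a: +{a}
  A via A→c B: +{c}
  B via B→c C C: +{c}
  B via B→d c: +{d}
  C via C→B: +{c,d}
  C via C→b: +{b}
  S via S→b A: +{b}
  S via S→d d: +{d}
  FIRST(S)={b,d}  FIRST(A)={a,c}  FIRST(B)={c,d}  FIRST(C)={b,c,d}
iter 2:
  A via A→B C c: +{d}
  FIRST(S)={b,d}  FIRST(A)={a,c,d}  FIRST(B)={c,d}  FIRST(C)={b,c,d}
iter 3: done
  FIRST(S)={b,d}  FIRST(A)={a,c,d}  FIRST(B)={c,d}  FIRST(C)={b,c,d}

FIRST(C) = ["b", "c", "d"]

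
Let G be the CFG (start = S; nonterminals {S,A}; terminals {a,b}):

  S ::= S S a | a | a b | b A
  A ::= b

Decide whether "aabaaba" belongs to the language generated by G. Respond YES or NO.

Convert to CNF:
  S -> S X2 | T0 T1 | T1 A | a
  A -> b
  T0 -> a
  T1 -> b
  X2 -> S T0

CYK table (by increasing span):
  cell(0,0) a: {S,T0}  orig:{S}
  cell(1,1) a: {S,T0}  orig:{S}
  cell(2,2) b: {A,T1}  orig:{A}
  cell(3,3) a: {S,T0}  orig:{S}
  cell(4,4) a: {S,T0}  orig:{S}
  cell(5,5) b: {A,T1}  orig:{A}
  cell(6,6) a: {S,T0}  orig:{S}
  cell(0,1) aa: {X2}  orig:{}
  cell(1,2) ab: {S}
  cell(2,3) ba: ∅
  cell(3,4) aa: {X2}  orig:{}
  cell(4,5) ab: {S}
  cell(5,6) ba: ∅
  cell(0,2) aab: ∅
  cell(1,3) aba: {X2}  orig:{}
  cell(2,4) baa: ∅
  cell(3,5) aab: ∅
  cell(4,6) aba: {X2}  orig:{}
  cell(0,3) aaba: {S}
  cell(1,4) abaa: {S}
  cell(2,5) baab: ∅
  cell(3,6) aaba: {S}
  cell(0,4) aabaa: {X2}  orig:{}
  cell(1,5) abaab: ∅
  cell(2,6) baaba: ∅
  cell(0,5) aabaab: ∅
  cell(1,6) abaaba: ∅
  cell(0,6) aabaaba: {S}

S ∈ T[0,6] ⇒ YES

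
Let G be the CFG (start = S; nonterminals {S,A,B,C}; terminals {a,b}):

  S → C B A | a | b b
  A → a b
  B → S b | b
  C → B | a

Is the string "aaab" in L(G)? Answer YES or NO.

CNF form of G:
  S -> C X2 | T1 T1 | a
  A -> T0 T1
  B -> S T1 | b
  C -> S T1 | a | b
  T0 -> a
  T1 -> b
  X2 -> B A

CYK fill:
  [0..0]={C,S,T0}  "a"  orig:{C,S}
  [1..1]={C,S,T0}  "a"  orig:{C,S}
  [2..2]={C,S,T0}  "a"  orig:{C,S}
  [3..3]={B,C,T1}  "b"  orig:{B,C}
  [0..1]=∅  "aa"
  [1..2]=∅  "aa"
  [2..3]={A,B,C}  "ab"
  [0..2]=∅  "aaa"
  [1..3]=∅  "aab"
  [0..3]=∅  "aaab"

S ∉ T[0,3] ⇒ NO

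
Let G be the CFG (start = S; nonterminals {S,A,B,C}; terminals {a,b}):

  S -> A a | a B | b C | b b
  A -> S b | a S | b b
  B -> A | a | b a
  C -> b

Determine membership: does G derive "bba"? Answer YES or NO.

CNF form of G:
  S -> A T1 | T0 C | T0 T0 | T1 B
  A -> S T0 | T0 T0 | T1 S
  B -> S T0 | T0 T0 | T0 T1 | T1 S | a
  C -> b
  T0 -> b
  T1 -> a

CYK table (by increasing span):
  [0..0]={C,T0}  "b"  orig:{C}
  [1..1]={C,T0}  "b"  orig:{C}
  [2..2]={B,T1}  "a"  orig:{B}
  [0..1]={A,B,S}  "bb"
  [1..2]={B}  "ba"
  [0..2]={S}  "bba"

S ∈ T[0,2] ⇒ YES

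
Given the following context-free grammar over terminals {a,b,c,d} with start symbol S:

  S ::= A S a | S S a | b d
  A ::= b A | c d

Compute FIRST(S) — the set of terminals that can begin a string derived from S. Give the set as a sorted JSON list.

FIRST sets, iterate to fixpoint:
pass 1:
  A via A→b A: +{b}
  A via A→c d: +{c}
  S via S→A S a: +{b,c}
  FIRST[S]={b,c}  FIRST[A]={b,c}
pass 2: — fixpoint
  FIRST[S]={b,c}  FIRST[A]={b,c}

FIRST(S) = ["b", "c"]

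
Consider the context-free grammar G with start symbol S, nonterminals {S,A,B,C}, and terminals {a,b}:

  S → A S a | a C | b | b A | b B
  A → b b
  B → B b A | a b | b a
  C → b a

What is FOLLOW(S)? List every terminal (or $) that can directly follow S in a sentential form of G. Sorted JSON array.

FIRST sets, iterate to fixpoint:
round 1:
  A via A→b b: +{b}
  B via B→a b: +{a}
  B via B→b a: +{b}
  C via C→b a: +{b}
  S via S→A S a: +{b}
  S via S→a C: +{a}
  FIRST[S]={a,b}  FIRST[A]={b}  FIRST[B]={a,b}  FIRST[C]={b}
round 2: (stable)
  FIRST[S]={a,b}  FIRST[A]={b}  FIRST[B]={a,b}  FIRST[C]={b}

Compute FOLLOW by fixpoint:
seed FOLLOW(S) with $
round 1:
  B→B b A: FOLLOW(B) ⊇ FIRST(b) = {b}; new: +{b}
  B→B b A: FOLLOW(A) ⊇ FOLLOW(B) ⊇ {b}; new: +{b}
  S→A S a: FOLLOW(A) ⊇ FIRST(S) = {a,b}; new: +{a}
  S→A S a: FOLLOW(S) ⊇ FIRST(a) = {a}; new: +{a}
  S→a C: FOLLOW(C) ⊇ FOLLOW(S) ⊇ {$,a}; new: +{$,a}
  S→b A: FOLLOW(A) ⊇ FOLLOW(S) ⊇ {$,a}; new: +{$}
  S→b B: FOLLOW(B) ⊇ FOLLOW(S) ⊇ {$,a}; new: +{$,a}
  S: {$,a}  A: {$,a,b}  B: {$,a,b}  C: {$,a}
round 2: — fixpoint
  S: {$,a}  A: {$,a,b}  B: {$,a,b}  C: {$,a}

FOLLOW(S) = ["$", "a"]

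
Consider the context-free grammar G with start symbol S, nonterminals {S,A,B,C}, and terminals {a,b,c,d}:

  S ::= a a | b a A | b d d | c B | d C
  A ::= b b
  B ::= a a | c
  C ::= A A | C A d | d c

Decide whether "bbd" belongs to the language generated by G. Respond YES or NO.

Convert to CNF:
  S -> T0 X5 | T0 X6 | T1 T1 | T2 C | T3 B
  A -> T0 T0
  B -> T1 T1 | c
  C -> A A | C X4 | T2 T3
  T0 -> b
  T1 -> a
  T2 -> d
  T3 -> c
  X4 -> A T2
  X5 -> T1 A
  X6 -> T2 T2

CYK table (by increasing span):
  T[0,0] 'b' = {T0}  orig:{}
  T[1,1] 'b' = {T0}  orig:{}
  T[2,2] 'd' = {T2}  orig:{}
  T[0,1] 'bb' = {A}
  T[1,2] 'bd' = ∅
  T[0,2] 'bbd' = {X4}  orig:{}

S ∉ T[0,2] ⇒ NO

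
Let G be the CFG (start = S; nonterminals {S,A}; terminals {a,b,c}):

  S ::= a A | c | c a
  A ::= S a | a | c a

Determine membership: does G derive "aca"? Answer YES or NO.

Convert to CNF:
  S -> T0 A | T1 T0 | c
  A -> S T0 | T1 T0 | a
  T0 -> a
  T1 -> c

CYK fill:
  T[0,0] 'a' = {A,T0}  orig:{A}
  T[1,1] 'c' = {S,T1}  orig:{S}
  T[2,2] 'a' = {A,T0}  orig:{A}
  T[0,1] 'ac' = ∅
  T[1,2] 'ca' = {A,S}
  T[0,2] 'aca' = {S}

S ∈ T[0,2] ⇒ YES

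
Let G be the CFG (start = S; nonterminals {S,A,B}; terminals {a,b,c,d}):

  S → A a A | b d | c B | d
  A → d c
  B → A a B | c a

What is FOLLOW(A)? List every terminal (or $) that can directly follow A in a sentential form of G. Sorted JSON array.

Compute FIRST by fixpoint:
[1]
  A via A→d c: +{d}
  B via B→A a B: +{d}
  B via B→c a: +{c}
  S via S→A a A: +{d}
  S via S→b d: +{b}
  S via S→c B: +{c}
  FIRST(S)={b,c,d}  FIRST(A)={d}  FIRST(B)={c,d}
[2] — fixpoint
  FIRST(S)={b,c,d}  FIRST(A)={d}  FIRST(B)={c,d}

Compute FOLLOW by fixpoint:
seed FOLLOW(S) with $
[1]
  B→A a B: FOLLOW(A) ⊇ FIRST(a) = {a}; new: +{a}
  S→A a A: FOLLOW(A) ⊇ FOLLOW(S) ⊇ {$}; new: +{$}
  S→c B: FOLLOW(B) ⊇ FOLLOW(S) ⊇ {$}; new: +{$}
  S: {$}  A: {$,a}  B: {$}
[2] done
  S: {$}  A: {$,a}  B: {$}

FOLLOW(A) = ["$", "a"]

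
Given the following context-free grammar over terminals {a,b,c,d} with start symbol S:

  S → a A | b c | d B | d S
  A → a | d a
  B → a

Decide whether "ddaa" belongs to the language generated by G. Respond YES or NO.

CNF form of G:
  S -> T0 B | T0 S | T1 A | T2 T3
  A -> T0 T1 | a
  B -> a
  T0 -> d
  T1 -> a
  T2 -> b
  T3 -> c

CYK fill:
  [0..0]={T0}  "d"  orig:{}
  [1..1]={T0}  "d"  orig:{}
  [2..2]={A,B,T1}  "a"  orig:{A,B}
  [3..3]={A,B,T1}  "a"  orig:{A,B}
  [0..1]=∅  "dd"
  [1..2]={A,S}  "da"
  [2..3]={S}  "aa"
  [0..2]={S}  "dda"
  [1..3]={S}  "daa"
  [0..3]={S}  "ddaa"

S ∈ T[0,3] ⇒ YES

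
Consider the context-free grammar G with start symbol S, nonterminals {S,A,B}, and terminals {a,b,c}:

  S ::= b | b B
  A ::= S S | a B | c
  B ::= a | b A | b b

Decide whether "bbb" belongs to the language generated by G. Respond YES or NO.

Convert to CNF:
  S -> T1 B | b
  A -> S S | T0 B | c
  B -> T1 A | T1 T1 | a
  T0 -> a
  T1 -> b

CYK fill:
  T[0,0] 'b' = {S,T1}  orig:{S}
  T[1,1] 'b' = {S,T1}  orig:{S}
  T[2,2] 'b' = {S,T1}  orig:{S}
  T[0,1] 'bb' = {A,B}
  T[1,2] 'bb' = {A,B}
  T[0,2] 'bbb' = {B,S}

S ∈ T[0,2] ⇒ YES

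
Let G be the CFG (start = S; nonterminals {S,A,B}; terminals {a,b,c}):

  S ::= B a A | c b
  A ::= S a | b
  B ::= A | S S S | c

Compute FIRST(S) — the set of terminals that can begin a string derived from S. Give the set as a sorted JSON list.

FIRST sets, iterate to fixpoint:
[1]
  A via A→b: +{b}
  B via B→A: +{b}
  B via B→c: +{c}
  S via S→B a A: +{b,c}
  S: {b,c}  A: {b}  B: {b,c}
[2]
  A via A→S a: +{c}
  S: {b,c}  A: {b,c}  B: {b,c}
[3] — fixpoint
  S: {b,c}  A: {b,c}  B: {b,c}

FIRST(S) = ["b", "c"]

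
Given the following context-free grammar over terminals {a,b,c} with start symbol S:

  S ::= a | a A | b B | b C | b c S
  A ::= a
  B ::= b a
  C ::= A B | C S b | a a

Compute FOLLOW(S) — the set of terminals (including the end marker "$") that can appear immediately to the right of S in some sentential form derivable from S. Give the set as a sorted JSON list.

FIRST iteration:
round 1:
  A via A→a: +{a}
  B via B→b a: +{b}
  C via C→A B: +{a}
  S via S→a: +{a}
  S via S→b B: +{b}
  FIRST[S]={a,b}  FIRST[A]={a}  FIRST[B]={b}  FIRST[C]={a}
round 2: (stable)
  FIRST[S]={a,b}  FIRST[A]={a}  FIRST[B]={b}  FIRST[C]={a}

FOLLOW sets:
initialize: $ ∈ FOLLOW(S)
pass 1:
  C→A B: FOLLOW(A) ⊇ FIRST(B) = {b}; new: +{b}
  C→C S b: FOLLOW(C) ⊇ FIRST(S) = {a,b}; new: +{a,b}
  C→C S b: FOLLOW(S) ⊇ FIRST(b) = {b}; new: +{b}
  S→a A: FOLLOW(A) ⊇ FOLLOW(S) ⊇ {$,b}; new: +{$}
  S→b B: FOLLOW(B) ⊇ FOLLOW(S) ⊇ {$,b}; new: +{$,b}
  S→b C: FOLLOW(C) ⊇ FOLLOW(S) ⊇ {$,b}; new: +{$}
  S: {$,b}  A: {$,b}  B: {$,b}  C: {$,a,b}
pass 2:
  C→A B: FOLLOW(B) ⊇ FOLLOW(C) ⊇ {$,a,b}; new: +{a}
  S: {$,b}  A: {$,b}  B: {$,a,b}  C: {$,a,b}
pass 3: (no change)
  S: {$,b}  A: {$,b}  B: {$,a,b}  C: {$,a,b}

FOLLOW(S) = ["$", "b"]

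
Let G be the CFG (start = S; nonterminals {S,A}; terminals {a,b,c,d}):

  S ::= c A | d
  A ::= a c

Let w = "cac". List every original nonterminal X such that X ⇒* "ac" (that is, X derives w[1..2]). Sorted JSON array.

Convert to CNF:
  S -> T1 A | d
  A -> T0 T1
  T0 -> a
  T1 -> c

Fill CYK table bottom-up — only the sub-triangle for w[1..2]:
  cell(1,1) a: {T0}  orig:{}
  cell(2,2) c: {T1}  orig:{}
  cell(1,2) ac: {A}

Original NTs in T[1,2] deriving "ac": ["A"]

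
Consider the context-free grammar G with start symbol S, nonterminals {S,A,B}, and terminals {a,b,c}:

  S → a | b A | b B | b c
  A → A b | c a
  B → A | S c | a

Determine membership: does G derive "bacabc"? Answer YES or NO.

CNF form of G:
  S -> T0 A | T0 B | T0 T1 | a
  A -> A T0 | T1 T2
  B -> A T0 | S T1 | T1 T2 | a
  T0 -> b
  T1 -> c
  T2 -> a

CYK fill:
  T[0,0] 'b' = {T0}  orig:{}
  T[1,1] 'a' = {B,S,T2}  orig:{B,S}
  T[2,2] 'c' = {T1}  orig:{}
  T[3,3] 'a' = {B,S,T2}  orig:{B,S}
  T[4,4] 'b' = {T0}  orig:{}
  T[5,5] 'c' = {T1}  orig:{}
  T[0,1] 'ba' = {S}
  T[1,2] 'ac' = {B}
  T[2,3] 'ca' = {A,B}
  T[3,4] 'ab' = ∅
  T[4,5] 'bc' = {S}
  T[0,2] 'bac' = {B,S}
  T[1,3] 'aca' = ∅
  T[2,4] 'cab' = {A,B}
  T[3,5] 'abc' = ∅
  T[0,3] 'baca' = ∅
  T[1,4] 'acab' = ∅
  T[2,5] 'cabc' = ∅
  T[0,4] 'bacab' = ∅
  T[1,5] 'acabc' = ∅
  T[0,5] 'bacabc' = ∅

S ∉ T[0,5] ⇒ NO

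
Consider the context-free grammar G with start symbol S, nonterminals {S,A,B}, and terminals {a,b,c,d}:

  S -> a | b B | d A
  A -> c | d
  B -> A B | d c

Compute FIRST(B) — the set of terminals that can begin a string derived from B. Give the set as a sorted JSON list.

FIRST sets, iterate to fixpoint:
iter 1:
  A via A→c: +{c}
  A via A→d: +{d}
  B via B→A B: +{c,d}
  S via S→a: +{a}
  S via S→b B: +{b}
  S via S→d A: +{d}
  S: {a,b,d}  A: {c,d}  B: {c,d}
iter 2: (stable)
  S: {a,b,d}  A: {c,d}  B: {c,d}

FIRST(B) = ["c", "d"]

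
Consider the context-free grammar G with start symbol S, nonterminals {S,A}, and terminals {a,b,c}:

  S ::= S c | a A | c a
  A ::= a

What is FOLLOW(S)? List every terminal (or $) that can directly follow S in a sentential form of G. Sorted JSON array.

FIRST sets, iterate to fixpoint:
pass 1:
  A via A→a: +{a}
  S via S→a A: +{a}
  S via S→c a: +{c}
  FIRST(S)={a,c}  FIRST(A)={a}
pass 2: (stable)
  FIRST(S)={a,c}  FIRST(A)={a}

FOLLOW iteration:
FOLLOW(S) := {$}
pass 1:
  S→S c: FOLLOW(S) ⊇ FIRST(c) = {c}; new: +{c}
  S→a A: FOLLOW(A) ⊇ FOLLOW(S) ⊇ {$,c}; new: +{$,c}
  FOLLOW[S]={$,c}  FOLLOW[A]={$,c}
pass 2: (stable)
  FOLLOW[S]={$,c}  FOLLOW[A]={$,c}

FOLLOW(S) = ["$", "c"]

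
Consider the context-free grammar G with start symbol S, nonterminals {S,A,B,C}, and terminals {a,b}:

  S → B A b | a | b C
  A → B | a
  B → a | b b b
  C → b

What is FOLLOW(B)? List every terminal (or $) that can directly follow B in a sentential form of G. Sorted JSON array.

FIRST iteration:
iter 1:
  A via A→a: +{a}
  B via B→a: +{a}
  B via B→b b b: +{b}
  C via C→b: +{b}
  S via S→B A b: +{a,b}
  FIRST(S)={a,b}  FIRST(A)={a}  FIRST(B)={a,b}  FIRST(C)={b}
iter 2:
  A via A→B: +{b}
  FIRST(S)={a,b}  FIRST(A)={a,b}  FIRST(B)={a,b}  FIRST(C)={b}
iter 3: (stable)
  FIRST(S)={a,b}  FIRST(A)={a,b}  FIRST(B)={a,b}  FIRST(C)={b}

FOLLOW sets:
seed FOLLOW(S) with $
[1]
  S→B A b: FOLLOW(B) ⊇ FIRST(A) = {a,b}; new: +{a,b}
  S→B A b: FOLLOW(A) ⊇ FIRST(b) = {b}; new: +{b}
  S→b C: FOLLOW(C) ⊇ FOLLOW(S) ⊇ {$}; new: +{$}
  FOLLOW[S]={$}  FOLLOW[A]={b}  FOLLOW[B]={a,b}  FOLLOW[C]={$}
[2] (stable)
  FOLLOW[S]={$}  FOLLOW[A]={b}  FOLLOW[B]={a,b}  FOLLOW[C]={$}

FOLLOW(B) = ["a", "b"]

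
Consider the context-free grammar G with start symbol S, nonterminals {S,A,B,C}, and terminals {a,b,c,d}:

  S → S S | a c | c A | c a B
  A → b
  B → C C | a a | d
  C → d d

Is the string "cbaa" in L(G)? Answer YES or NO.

Convert to CNF:
  S -> S S | T0 T2 | T2 A | T2 X3
  A -> b
  B -> C C | T0 T0 | d
  C -> T1 T1
  T0 -> a
  T1 -> d
  T2 -> c
  X3 -> T0 B

CYK table (by increasing span):
  [0..0]={T2}  "c"  orig:{}
  [1..1]={A}  "b"
  [2..2]={T0}  "a"  orig:{}
  [3..3]={T0}  "a"  orig:{}
  [0..1]={S}  "cb"
  [1..2]=∅  "ba"
  [2..3]={B}  "aa"
  [0..2]=∅  "cba"
  [1..3]=∅  "baa"
  [0..3]=∅  "cbaa"

S ∉ T[0,3] ⇒ NO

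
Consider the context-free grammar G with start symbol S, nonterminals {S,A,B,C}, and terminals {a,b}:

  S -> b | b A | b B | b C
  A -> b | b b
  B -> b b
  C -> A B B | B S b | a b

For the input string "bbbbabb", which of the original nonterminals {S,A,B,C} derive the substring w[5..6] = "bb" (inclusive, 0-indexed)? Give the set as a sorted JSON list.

CNF form of G:
  S -> T0 A | T0 B | T0 C | b
  A -> T0 T0 | b
  B -> T0 T0
  C -> A X2 | B X3 | T1 T0
  T0 -> b
  T1 -> a
  X2 -> B B
  X3 -> S T0

Fill CYK table bottom-up (cells [i..j] with 5 ≤ i ≤ j ≤ 6 only):
  cell(5,5) b: {A,S,T0}  orig:{A,S}
  cell(6,6) b: {A,S,T0}  orig:{A,S}
  cell(5,6) bb: {A,B,S,X3}  orig:{A,B,S}

Original NTs in T[5,6] deriving "bb": ["A", "B", "S"]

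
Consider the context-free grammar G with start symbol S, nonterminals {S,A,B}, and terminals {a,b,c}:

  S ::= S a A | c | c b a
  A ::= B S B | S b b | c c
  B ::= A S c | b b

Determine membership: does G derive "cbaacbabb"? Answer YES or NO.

CNF form of G:
  S -> S X6 | T1 X7 | c
  A -> B X3 | S X4 | T1 T1
  B -> A X5 | T0 T0
  T0 -> b
  T1 -> c
  T2 -> a
  X3 -> S B
  X4 -> T0 T0
  X5 -> S T1
  X6 -> T2 A
  X7 -> T0 T2

Fill CYK table bottom-up:
  [0..0]={S,T1}  "c"  orig:{S}
  [1..1]={T0}  "b"  orig:{}
  [2..2]={T2}  "a"  orig:{}
  [3..3]={T2}  "a"  orig:{}
  [4..4]={S,T1}  "c"  orig:{S}
  [5..5]={T0}  "b"  orig:{}
  [6..6]={T2}  "a"  orig:{}
  [7..7]={T0}  "b"  orig:{}
  [8..8]={T0}  "b"  orig:{}
  [0..1]=∅  "cb"
  [1..2]={X7}  "ba"  orig:{}
  [2..3]=∅  "aa"
  [3..4]=∅  "ac"
  [4..5]=∅  "cb"
  [5..6]={X7}  "ba"  orig:{}
  [6..7]=∅  "ab"
  [7..8]={B,X4}  "bb"  orig:{B}
  [0..2]={S}  "cba"
  [1..3]=∅  "baa"
  [2..4]=∅  "aac"
  [3..5]=∅  "acb"
  [4..6]={S}  "cba"
  [5..7]=∅  "bab"
  [6..8]=∅  "abb"
  [0..3]=∅  "cbaa"
  [1..4]=∅  "baac"
  [2..5]=∅  "aacb"
  [3..6]=∅  "acba"
  [4..7]=∅  "cbab"
  [5..8]=∅  "babb"
  [0..4]=∅  "cbaac"
  [1..5]=∅  "baacb"
  [2..6]=∅  "aacba"
  [3..7]=∅  "acbab"
  [4..8]={A,X3}  "cbabb"  orig:{A}
  [0..5]=∅  "cbaacb"
  [1..6]=∅  "baacba"
  [2..7]=∅  "aacbab"
  [3..8]={X6}  "acbabb"  orig:{}
  [0..6]=∅  "cbaacba"
  [1..7]=∅  "baacbab"
  [2..8]=∅  "aacbabb"
  [0..7]=∅  "cbaacbab"
  [1..8]=∅  "baacbabb"
  [0..8]={S}  "cbaacbabb"

S ∈ T[0,8] ⇒ YES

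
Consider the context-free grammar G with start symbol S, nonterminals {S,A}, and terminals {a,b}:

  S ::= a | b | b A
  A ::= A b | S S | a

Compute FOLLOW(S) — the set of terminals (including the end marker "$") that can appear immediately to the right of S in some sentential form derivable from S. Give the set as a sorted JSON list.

FIRST iteration:
iter 1:
  A via A→a: +{a}
  S via S→a: +{a}
  S via S→b: +{b}
  FIRST[S]={a,b}  FIRST[A]={a}
iter 2:
  A via A→S S: +{b}
  FIRST[S]={a,b}  FIRST[A]={a,b}
iter 3: — fixpoint
  FIRST[S]={a,b}  FIRST[A]={a,b}

FOLLOW iteration:
seed FOLLOW(S) with $
round 1:
  A→A b: FOLLOW(A) ⊇ FIRST(b) = {b}; new: +{b}
  A→S S: FOLLOW(S) ⊇ FIRST(S) = {a,b}; new: +{a,b}
  S→b A: FOLLOW(A) ⊇ FOLLOW(S) ⊇ {$,a,b}; new: +{$,a}
  S: {$,a,b}  A: {$,a,b}
round 2: done
  S: {$,a,b}  A: {$,a,b}

FOLLOW(S) = ["$", "a", "b"]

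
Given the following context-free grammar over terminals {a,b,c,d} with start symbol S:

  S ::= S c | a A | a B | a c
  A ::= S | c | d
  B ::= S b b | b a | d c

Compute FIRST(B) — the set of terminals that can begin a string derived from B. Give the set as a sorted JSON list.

FIRST iteration:
round 1:
  A via A→c: +{c}
  A via A→d: +{d}
  B via B→b a: +{b}
  B via B→d c: +{d}
  S via S→a A: +{a}
  FIRST[S]={a}  FIRST[A]={c,d}  FIRST[B]={b,d}
round 2:
  A via A→S: +{a}
  B via B→S b b: +{a}
  FIRST[S]={a}  FIRST[A]={a,c,d}  FIRST[B]={a,b,d}
round 3: — fixpoint
  FIRST[S]={a}  FIRST[A]={a,c,d}  FIRST[B]={a,b,d}

FIRST(B) = ["a", "b", "d"]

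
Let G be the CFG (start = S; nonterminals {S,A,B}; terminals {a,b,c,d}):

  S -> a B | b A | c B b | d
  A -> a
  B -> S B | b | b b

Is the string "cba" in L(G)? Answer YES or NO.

Convert to CNF:
  S -> T0 A | T1 B | T2 X3 | d
  A -> a
  B -> S B | T0 T0 | b
  T0 -> b
  T1 -> a
  T2 -> c
  X3 -> B T0

CYK fill:
  T[0,0] 'c' = {T2}  orig:{}
  T[1,1] 'b' = {B,T0}  orig:{B}
  T[2,2] 'a' = {A,T1}  orig:{A}
  T[0,1] 'cb' = ∅
  T[1,2] 'ba' = {S}
  T[0,2] 'cba' = ∅

S ∉ T[0,2] ⇒ NO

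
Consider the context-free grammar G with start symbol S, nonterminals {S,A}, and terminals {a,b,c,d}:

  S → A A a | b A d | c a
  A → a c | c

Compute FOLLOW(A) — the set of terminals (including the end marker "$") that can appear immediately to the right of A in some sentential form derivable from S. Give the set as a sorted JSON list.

FIRST iteration:
[1]
  A via A→a c: +{a}
  A via A→c: +{c}
  S via S→A A a: +{a,c}
  S via S→b A d: +{b}
  FIRST[S]={a,b,c}  FIRST[A]={a,c}
[2] — fixpoint
  FIRST[S]={a,b,c}  FIRST[A]={a,c}

FOLLOW iteration:
initialize: $ ∈ FOLLOW(S)
iter 1:
  S→A A a: FOLLOW(A) ⊇ FIRST(A) = {a,c}; new: +{a,c}
  S→b A d: FOLLOW(A) ⊇ FIRST(d) = {d}; new: +{d}
  FOLLOW(S)={$}  FOLLOW(A)={a,c,d}
iter 2: (no change)
  FOLLOW(S)={$}  FOLLOW(A)={a,c,d}

FOLLOW(A) = ["a", "c", "d"]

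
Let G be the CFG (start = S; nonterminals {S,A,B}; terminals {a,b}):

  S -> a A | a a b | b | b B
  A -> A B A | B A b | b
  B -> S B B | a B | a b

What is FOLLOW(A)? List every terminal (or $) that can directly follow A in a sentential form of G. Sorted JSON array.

FIRST sets, iterate to fixpoint:
[1]
  A via A→b: +{b}
  B via B→a B: +{a}
  S via S→a A: +{a}
  S via S→b: +{b}
  FIRST[S]={a,b}  FIRST[A]={b}  FIRST[B]={a}
[2]
  A via A→B A b: +{a}
  B via B→S B B: +{b}
  FIRST[S]={a,b}  FIRST[A]={a,b}  FIRST[B]={a,b}
[3] (no change)
  FIRST[S]={a,b}  FIRST[A]={a,b}  FIRST[B]={a,b}

FOLLOW iteration:
initialize: $ ∈ FOLLOW(S)
pass 1:
  A→A B A: FOLLOW(A) ⊇ FIRST(B) = {a,b}; new: +{a,b}
  A→A B A: FOLLOW(B) ⊇ FIRST(A) = {a,b}; new: +{a,b}
  B→S B B: FOLLOW(S) ⊇ FIRST(B) = {a,b}; new: +{a,b}
  S→a A: FOLLOW(A) ⊇ FOLLOW(S) ⊇ {$,a,b}; new: +{$}
  S→b B: FOLLOW(B) ⊇ FOLLOW(S) ⊇ {$,a,b}; new: +{$}
  S: {$,a,b}  A: {$,a,b}  B: {$,a,b}
pass 2: done
  S: {$,a,b}  A: {$,a,b}  B: {$,a,b}

FOLLOW(A) = ["$", "a", "b"]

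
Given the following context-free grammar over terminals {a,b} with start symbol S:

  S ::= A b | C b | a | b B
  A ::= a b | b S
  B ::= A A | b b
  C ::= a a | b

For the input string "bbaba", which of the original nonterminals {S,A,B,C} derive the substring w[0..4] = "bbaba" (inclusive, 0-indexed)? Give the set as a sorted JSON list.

Convert to CNF:
  S -> A T1 | C T1 | T1 B | a
  A -> T0 T1 | T1 S
  B -> A A | T1 T1
  C -> T0 T0 | b
  T0 -> a
  T1 -> b

Fill CYK table bottom-up, restricted to cells inside w[0..4]:
  [0..0]={C,T1}  "b"  orig:{C}
  [1..1]={C,T1}  "b"  orig:{C}
  [2..2]={S,T0}  "a"  orig:{S}
  [3..3]={C,T1}  "b"  orig:{C}
  [4..4]={S,T0}  "a"  orig:{S}
  [0..1]={B,S}  "bb"
  [1..2]={A}  "ba"
  [2..3]={A}  "ab"
  [3..4]={A}  "ba"
  [0..2]=∅  "bba"
  [1..3]={S}  "bab"
  [2..4]=∅  "aba"
  [0..3]={A}  "bbab"
  [1..4]={B}  "baba"
  [0..4]={S}  "bbaba"

Original NTs in T[0,4] deriving "bbaba": ["S"]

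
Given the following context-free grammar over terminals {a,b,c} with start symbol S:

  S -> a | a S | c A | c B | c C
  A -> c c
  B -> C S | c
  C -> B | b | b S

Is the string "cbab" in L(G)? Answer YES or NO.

CNF form of G:
  S -> T0 A | T0 B | T0 C | T2 S | a
  A -> T0 T0
  B -> C S | c
  C -> C S | T1 S | b | c
  T0 -> c
  T1 -> b
  T2 -> a

CYK table (by increasing span):
  T[0,0] 'c' = {B,C,T0}  orig:{B,C}
  T[1,1] 'b' = {C,T1}  orig:{C}
  T[2,2] 'a' = {S,T2}  orig:{S}
  T[3,3] 'b' = {C,T1}  orig:{C}
  T[0,1] 'cb' = {S}
  T[1,2] 'ba' = {B,C}
  T[2,3] 'ab' = ∅
  T[0,2] 'cba' = {S}
  T[1,3] 'bab' = ∅
  T[0,3] 'cbab' = ∅

S ∉ T[0,3] ⇒ NO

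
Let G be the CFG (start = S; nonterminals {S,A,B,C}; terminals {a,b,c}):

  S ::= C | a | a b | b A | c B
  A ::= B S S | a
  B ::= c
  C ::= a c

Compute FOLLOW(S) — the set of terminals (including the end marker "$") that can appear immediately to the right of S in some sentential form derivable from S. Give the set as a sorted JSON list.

FIRST sets, iterate to fixpoint:
pass 1:
  A via A→a: +{a}
  B via B→c: +{c}
  C via C→a c: +{a}
  S via S→C: +{a}
  S via S→b A: +{b}
  S via S→c B: +{c}
  FIRST(S)={a,b,c}  FIRST(A)={a}  FIRST(B)={c}  FIRST(C)={a}
pass 2:
  A via A→B S S: +{c}
  FIRST(S)={a,b,c}  FIRST(A)={a,c}  FIRST(B)={c}  FIRST(C)={a}
pass 3: done
  FIRST(S)={a,b,c}  FIRST(A)={a,c}  FIRST(B)={c}  FIRST(C)={a}

Compute FOLLOW by fixpoint:
FOLLOW(S) := {$}
[1]
  A→B S S: FOLLOW(B) ⊇ FIRST(S) = {a,b,c}; new: +{a,b,c}
  A→B S S: FOLLOW(S) ⊇ FIRST(S) = {a,b,c}; new: +{a,b,c}
  S→C: FOLLOW(C) ⊇ FOLLOW(S) ⊇ {$,a,b,c}; new: +{$,a,b,c}
  S→b A: FOLLOW(A) ⊇ FOLLOW(S) ⊇ {$,a,b,c}; new: +{$,a,b,c}
  S→c B: FOLLOW(B) ⊇ FOLLOW(S) ⊇ {$,a,b,c}; new: +{$}
  FOLLOW(S)={$,a,b,c}  FOLLOW(A)={$,a,b,c}  FOLLOW(B)={$,a,b,c}  FOLLOW(C)={$,a,b,c}
[2] (stable)
  FOLLOW(S)={$,a,b,c}  FOLLOW(A)={$,a,b,c}  FOLLOW(B)={$,a,b,c}  FOLLOW(C)={$,a,b,c}

FOLLOW(S) = ["$", "a", "b", "c"]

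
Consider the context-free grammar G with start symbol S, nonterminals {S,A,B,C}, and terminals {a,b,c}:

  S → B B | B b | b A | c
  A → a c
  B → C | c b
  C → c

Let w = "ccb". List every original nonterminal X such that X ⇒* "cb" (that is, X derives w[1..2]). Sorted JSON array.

Convert to CNF:
  S -> B B | B T2 | T2 A | c
  A -> T0 T1
  B -> T1 T2 | c
  C -> c
  T0 -> a
  T1 -> c
  T2 -> b

CYK fill (cells [i..j] with 1 ≤ i ≤ j ≤ 2 only):
  [1..1]={B,C,S,T1}  "c"  orig:{B,C,S}
  [2..2]={T2}  "b"  orig:{}
  [1..2]={B,S}  "cb"

Original NTs in T[1,2] deriving "cb": ["B", "S"]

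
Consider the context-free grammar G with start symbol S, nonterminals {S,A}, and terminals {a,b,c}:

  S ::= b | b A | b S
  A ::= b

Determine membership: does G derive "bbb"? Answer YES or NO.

CNF form of G:
  S -> T0 A | T0 S | b
  A -> b
  T0 -> b

CYK table (by increasing span):
  cell(0,0) b: {A,S,T0}  orig:{A,S}
  cell(1,1) b: {A,S,T0}  orig:{A,S}
  cell(2,2) b: {A,S,T0}  orig:{A,S}
  cell(0,1) bb: {S}
  cell(1,2) bb: {S}
  cell(0,2) bbb: {S}

S ∈ T[0,2] ⇒ YES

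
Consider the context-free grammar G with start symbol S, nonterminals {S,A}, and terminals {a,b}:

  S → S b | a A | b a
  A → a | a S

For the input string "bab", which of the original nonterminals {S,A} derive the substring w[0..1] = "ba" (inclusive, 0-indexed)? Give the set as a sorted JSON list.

Convert to CNF:
  S -> S T1 | T0 A | T1 T0
  A -> T0 S | a
  T0 -> a
  T1 -> b

CYK table (by increasing span), restricted to cells inside w[0..1]:
  T[0,0] 'b' = {T1}  orig:{}
  T[1,1] 'a' = {A,T0}  orig:{A}
  T[0,1] 'ba' = {S}

Original NTs in T[0,1] deriving "ba": ["S"]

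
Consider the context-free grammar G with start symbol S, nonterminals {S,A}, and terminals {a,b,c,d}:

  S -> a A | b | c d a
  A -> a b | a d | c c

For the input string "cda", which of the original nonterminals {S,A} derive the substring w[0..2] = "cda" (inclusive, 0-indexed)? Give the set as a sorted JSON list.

Convert to CNF:
  S -> T0 A | T3 X4 | b
  A -> T0 T1 | T0 T2 | T3 T3
  T0 -> a
  T1 -> b
  T2 -> d
  T3 -> c
  X4 -> T2 T0

Fill CYK table bottom-up — only the sub-triangle for w[0..2]:
  T[0,0] 'c' = {T3}  orig:{}
  T[1,1] 'd' = {T2}  orig:{}
  T[2,2] 'a' = {T0}  orig:{}
  T[0,1] 'cd' = ∅
  T[1,2] 'da' = {X4}  orig:{}
  T[0,2] 'cda' = {S}

Original NTs in T[0,2] deriving "cda": ["S"]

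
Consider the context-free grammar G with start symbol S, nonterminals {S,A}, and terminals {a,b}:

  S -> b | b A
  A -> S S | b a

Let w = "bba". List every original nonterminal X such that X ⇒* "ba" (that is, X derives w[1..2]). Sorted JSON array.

CNF form of G:
  S -> T0 A | b
  A -> S S | T0 T1
  T0 -> b
  T1 -> a

CYK fill — only the sub-triangle for w[1..2]:
  T[1,1] 'b' = {S,T0}  orig:{S}
  T[2,2] 'a' = {T1}  orig:{}
  T[1,2] 'ba' = {A}

Original NTs in T[1,2] deriving "ba": ["A"]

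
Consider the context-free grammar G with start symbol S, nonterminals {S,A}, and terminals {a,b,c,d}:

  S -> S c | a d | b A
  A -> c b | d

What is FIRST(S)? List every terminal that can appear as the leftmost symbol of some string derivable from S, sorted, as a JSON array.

FIRST iteration:
pass 1:
  A via A→c b: +{c}
  A via A→d: +{d}
  S via S→a d: +{a}
  S via S→b A: +{b}
  FIRST[S]={a,b}  FIRST[A]={c,d}
pass 2: done
  FIRST[S]={a,b}  FIRST[A]={c,d}

FIRST(S) = ["a", "b"]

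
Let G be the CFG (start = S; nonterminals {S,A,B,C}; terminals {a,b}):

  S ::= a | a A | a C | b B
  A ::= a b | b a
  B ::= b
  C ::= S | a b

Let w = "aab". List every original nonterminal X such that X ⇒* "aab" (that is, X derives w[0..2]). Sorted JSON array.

Convert to CNF:
  S -> T0 A | T0 C | T1 B | a
  A -> T0 T1 | T1 T0
  B -> b
  C -> T0 A | T0 C | T0 T1 | T1 B | a
  T0 -> a
  T1 -> b

CYK table (by increasing span) — only the sub-triangle for w[0..2]:
  [0..0]={C,S,T0}  "a"  orig:{C,S}
  [1..1]={C,S,T0}  "a"  orig:{C,S}
  [2..2]={B,T1}  "b"  orig:{B}
  [0..1]={C,S}  "aa"
  [1..2]={A,C}  "ab"
  [0..2]={C,S}  "aab"

Original NTs in T[0,2] deriving "aab": ["C", "S"]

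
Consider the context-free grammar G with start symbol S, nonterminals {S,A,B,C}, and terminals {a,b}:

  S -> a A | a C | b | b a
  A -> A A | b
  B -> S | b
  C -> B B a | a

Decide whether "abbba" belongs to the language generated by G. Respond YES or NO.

CNF form of G:
  S -> T0 A | T0 C | T1 T0 | b
  A -> A A | b
  B -> T0 A | T0 C | T1 T0 | b
  C -> B X2 | a
  T0 -> a
  T1 -> b
  X2 -> B T0

CYK table (by increasing span):
  T[0,0] 'a' = {C,T0}  orig:{C}
  T[1,1] 'b' = {A,B,S,T1}  orig:{A,B,S}
  T[2,2] 'b' = {A,B,S,T1}  orig:{A,B,S}
  T[3,3] 'b' = {A,B,S,T1}  orig:{A,B,S}
  T[4,4] 'a' = {C,T0}  orig:{C}
  T[0,1] 'ab' = {B,S}
  T[1,2] 'bb' = {A}
  T[2,3] 'bb' = {A}
  T[3,4] 'ba' = {B,S,X2}  orig:{B,S}
  T[0,2] 'abb' = {B,S}
  T[1,3] 'bbb' = {A}
  T[2,4] 'bba' = {C}
  T[0,3] 'abbb' = {B,S}
  T[1,4] 'bbba' = ∅
  T[0,4] 'abbba' = {C,X2}  orig:{C}

S ∉ T[0,4] ⇒ NO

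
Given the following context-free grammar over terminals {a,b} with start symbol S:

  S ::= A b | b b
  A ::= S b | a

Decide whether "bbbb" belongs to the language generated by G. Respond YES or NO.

Convert to CNF:
  S -> A T0 | T0 T0
  A -> S T0 | a
  T0 -> b

CYK table (by increasing span):
  cell(0,0) b: {T0}  orig:{}
  cell(1,1) b: {T0}  orig:{}
  cell(2,2) b: {T0}  orig:{}
  cell(3,3) b: {T0}  orig:{}
  cell(0,1) bb: {S}
  cell(1,2) bb: {S}
  cell(2,3) bb: {S}
  cell(0,2) bbb: {A}
  cell(1,3) bbb: {A}
  cell(0,3) bbbb: {S}

S ∈ T[0,3] ⇒ YES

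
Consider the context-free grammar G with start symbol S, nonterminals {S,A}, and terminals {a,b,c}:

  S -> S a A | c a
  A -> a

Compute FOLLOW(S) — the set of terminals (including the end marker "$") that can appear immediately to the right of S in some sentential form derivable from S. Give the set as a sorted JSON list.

FIRST sets, iterate to fixpoint:
[1]
  A via A→a: +{a}
  S via S→c a: +{c}
  FIRST[S]={c}  FIRST[A]={a}
[2] (no change)
  FIRST[S]={c}  FIRST[A]={a}

Compute FOLLOW by fixpoint:
initialize: $ ∈ FOLLOW(S)
pass 1:
  S→S a A: FOLLOW(S) ⊇ FIRST(a) = {a}; new: +{a}
  S→S a A: FOLLOW(A) ⊇ FOLLOW(S) ⊇ {$,a}; new: +{$,a}
  FOLLOW[S]={$,a}  FOLLOW[A]={$,a}
pass 2: — fixpoint
  FOLLOW[S]={$,a}  FOLLOW[A]={$,a}

FOLLOW(S) = ["$", "a"]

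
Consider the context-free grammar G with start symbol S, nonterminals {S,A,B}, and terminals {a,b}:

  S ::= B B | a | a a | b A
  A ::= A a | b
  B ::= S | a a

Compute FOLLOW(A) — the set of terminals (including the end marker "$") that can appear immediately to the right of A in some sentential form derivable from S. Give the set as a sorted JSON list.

FIRST iteration:
pass 1:
  A via A→b: +{b}
  B via B→a a: +{a}
  S via S→B B: +{a}
  S via S→b A: +{b}
  FIRST(S)={a,b}  FIRST(A)={b}  FIRST(B)={a}
pass 2:
  B via B→S: +{b}
  FIRST(S)={a,b}  FIRST(A)={b}  FIRST(B)={a,b}
pass 3: (stable)
  FIRST(S)={a,b}  FIRST(A)={b}  FIRST(B)={a,b}

FOLLOW iteration:
seed FOLLOW(S) with $
pass 1:
  A→A a: FOLLOW(A) ⊇ FIRST(a) = {a}; new: +{a}
  S→B B: FOLLOW(B) ⊇ FIRST(B) = {a,b}; new: +{a,b}
  S→B B: FOLLOW(B) ⊇ FOLLOW(S) ⊇ {$}; new: +{$}
  S→b A: FOLLOW(A) ⊇ FOLLOW(S) ⊇ {$}; new: +{$}
  FOLLOW(S)={$}  FOLLOW(A)={$,a}  FOLLOW(B)={$,a,b}
pass 2:
  B→S: FOLLOW(S) ⊇ FOLLOW(B) ⊇ {$,a,b}; new: +{a,b}
  S→b A: FOLLOW(A) ⊇ FOLLOW(S) ⊇ {$,a,b}; new: +{b}
  FOLLOW(S)={$,a,b}  FOLLOW(A)={$,a,b}  FOLLOW(B)={$,a,b}
pass 3: (no change)
  FOLLOW(S)={$,a,b}  FOLLOW(A)={$,a,b}  FOLLOW(B)={$,a,b}

FOLLOW(A) = ["$", "a", "b"]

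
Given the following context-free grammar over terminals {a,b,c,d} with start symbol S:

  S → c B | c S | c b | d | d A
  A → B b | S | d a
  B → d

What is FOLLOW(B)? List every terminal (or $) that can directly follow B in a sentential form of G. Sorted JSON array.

Compute FIRST by fixpoint:
pass 1:
  A via A→d a: +{d}
  B via B→d: +{d}
  S via S→c B: +{c}
  S via S→d: +{d}
  FIRST(S)={c,d}  FIRST(A)={d}  FIRST(B)={d}
pass 2:
  A via A→S: +{c}
  FIRST(S)={c,d}  FIRST(A)={c,d}  FIRST(B)={d}
pass 3: (stable)
  FIRST(S)={c,d}  FIRST(A)={c,d}  FIRST(B)={d}

FOLLOW iteration:
FOLLOW(S) := {$}
iter 1:
  A→B b: FOLLOW(B) ⊇ FIRST(b) = {b}; new: +{b}
  S→c B: FOLLOW(B) ⊇ FOLLOW(S) ⊇ {$}; new: +{$}
  S→d A: FOLLOW(A) ⊇ FOLLOW(S) ⊇ {$}; new: +{$}
  FOLLOW[S]={$}  FOLLOW[A]={$}  FOLLOW[B]={$,b}
iter 2: done
  FOLLOW[S]={$}  FOLLOW[A]={$}  FOLLOW[B]={$,b}

FOLLOW(B) = ["$", "b"]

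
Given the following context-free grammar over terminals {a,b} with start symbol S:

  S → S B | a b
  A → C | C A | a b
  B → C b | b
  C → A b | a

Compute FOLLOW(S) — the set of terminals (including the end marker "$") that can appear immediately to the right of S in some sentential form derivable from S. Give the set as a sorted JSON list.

Compute FIRST by fixpoint:
[1]
  A via A→a b: +{a}
  B via B→b: +{b}
  C via C→A b: +{a}
  S via S→a b: +{a}
  S: {a}  A: {a}  B: {b}  C: {a}
[2]
  B via B→C b: +{a}
  S: {a}  A: {a}  B: {a,b}  C: {a}
[3] — fixpoint
  S: {a}  A: {a}  B: {a,b}  C: {a}

FOLLOW iteration:
FOLLOW(S) := {$}
pass 1:
  A→C A: FOLLOW(C) ⊇ FIRST(A) = {a}; new: +{a}
  B→C b: FOLLOW(C) ⊇ FIRST(b) = {b}; new: +{b}
  C→A b: FOLLOW(A) ⊇ FIRST(b) = {b}; new: +{b}
  S→S B: FOLLOW(S) ⊇ FIRST(B) = {a,b}; new: +{a,b}
  S→S B: FOLLOW(B) ⊇ FOLLOW(S) ⊇ {$,a,b}; new: +{$,a,b}
  FOLLOW[S]={$,a,b}  FOLLOW[A]={b}  FOLLOW[B]={$,a,b}  FOLLOW[C]={a,b}
pass 2: (no change)
  FOLLOW[S]={$,a,b}  FOLLOW[A]={b}  FOLLOW[B]={$,a,b}  FOLLOW[C]={a,b}

FOLLOW(S) = ["$", "a", "b"]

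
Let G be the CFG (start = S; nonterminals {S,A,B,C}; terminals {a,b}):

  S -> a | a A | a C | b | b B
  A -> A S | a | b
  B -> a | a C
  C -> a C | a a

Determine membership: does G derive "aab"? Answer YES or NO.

CNF form of G:
  S -> T0 A | T0 C | T1 B | a | b
  A -> A S | a | b
  B -> T0 C | a
  C -> T0 C | T0 T0
  T0 -> a
  T1 -> b

Fill CYK table bottom-up:
  [0..0]={A,B,S,T0}  "a"  orig:{A,B,S}
  [1..1]={A,B,S,T0}  "a"  orig:{A,B,S}
  [2..2]={A,S,T1}  "b"  orig:{A,S}
  [0..1]={A,C,S}  "aa"
  [1..2]={A,S}  "ab"
  [0..2]={A,S}  "aab"

S ∈ T[0,2] ⇒ YES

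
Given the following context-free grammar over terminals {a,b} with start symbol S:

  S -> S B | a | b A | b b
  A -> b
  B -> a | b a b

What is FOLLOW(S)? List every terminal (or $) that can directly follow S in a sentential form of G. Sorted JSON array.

FIRST iteration:
iter 1:
  A via A→b: +{b}
  B via B→a: +{a}
  B via B→b a b: +{b}
  S via S→a: +{a}
  S via S→b A: +{b}
  S: {a,b}  A: {b}  B: {a,b}
iter 2: (stable)
  S: {a,b}  A: {b}  B: {a,b}

Compute FOLLOW by fixpoint:
FOLLOW(S) := {$}
[1]
  S→S B: FOLLOW(S) ⊇ FIRST(B) = {a,b}; new: +{a,b}
  S→S B: FOLLOW(B) ⊇ FOLLOW(S) ⊇ {$,a,b}; new: +{$,a,b}
  S→b A: FOLLOW(A) ⊇ FOLLOW(S) ⊇ {$,a,b}; new: +{$,a,b}
  S: {$,a,b}  A: {$,a,b}  B: {$,a,b}
[2] (stable)
  S: {$,a,b}  A: {$,a,b}  B: {$,a,b}

FOLLOW(S) = ["$", "a", "b"]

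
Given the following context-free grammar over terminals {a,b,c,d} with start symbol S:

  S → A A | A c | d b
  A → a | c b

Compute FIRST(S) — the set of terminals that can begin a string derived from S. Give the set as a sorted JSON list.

Compute FIRST by fixpoint:
iter 1:
  A via A→a: +{a}
  A via A→c b: +{c}
  S via S→A A: +{a,c}
  S via S→d b: +{d}
  FIRST[S]={a,c,d}  FIRST[A]={a,c}
iter 2: (stable)
  FIRST[S]={a,c,d}  FIRST[A]={a,c}

FIRST(S) = ["a", "c", "d"]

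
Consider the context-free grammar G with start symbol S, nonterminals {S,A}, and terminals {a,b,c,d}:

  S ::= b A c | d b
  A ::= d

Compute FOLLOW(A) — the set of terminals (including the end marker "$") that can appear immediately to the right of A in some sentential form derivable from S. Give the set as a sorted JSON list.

FIRST iteration:
iter 1:
  A via A→d: +{d}
  S via S→b A c: +{b}
  S via S→d b: +{d}
  FIRST[S]={b,d}  FIRST[A]={d}
iter 2: done
  FIRST[S]={b,d}  FIRST[A]={d}

FOLLOW iteration:
initialize: $ ∈ FOLLOW(S)
round 1:
  S→b A c: FOLLOW(A) ⊇ FIRST(c) = {c}; new: +{c}
  FOLLOW(S)={$}  FOLLOW(A)={c}
round 2: (stable)
  FOLLOW(S)={$}  FOLLOW(A)={c}

FOLLOW(A) = ["c"]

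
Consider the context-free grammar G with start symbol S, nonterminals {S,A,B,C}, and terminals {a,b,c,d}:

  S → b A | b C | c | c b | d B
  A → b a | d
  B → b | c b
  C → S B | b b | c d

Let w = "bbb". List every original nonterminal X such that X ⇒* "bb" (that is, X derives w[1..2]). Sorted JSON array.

CNF form of G:
  S -> T0 A | T0 C | T2 T0 | T3 B | c
  A -> T0 T1 | d
  B -> T2 T0 | b
  C -> S B | T0 T0 | T2 T3
  T0 -> b
  T1 -> a
  T2 -> c
  T3 -> d

CYK table (by increasing span) (cells [i..j] with 1 ≤ i ≤ j ≤ 2 only):
  [1..1]={B,T0}  "b"  orig:{B}
  [2..2]={B,T0}  "b"  orig:{B}
  [1..2]={C}  "bb"

Original NTs in T[1,2] deriving "bb": ["C"]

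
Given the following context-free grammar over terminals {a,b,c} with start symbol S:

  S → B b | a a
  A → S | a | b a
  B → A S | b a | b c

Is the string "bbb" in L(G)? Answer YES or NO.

Convert to CNF:
  S -> B T0 | T1 T1
  A -> B T0 | T0 T1 | T1 T1 | a
  B -> A S | T0 T1 | T0 T2
  T0 -> b
  T1 -> a
  T2 -> c

Fill CYK table bottom-up:
  T[0,0] 'b' = {T0}  orig:{}
  T[1,1] 'b' = {T0}  orig:{}
  T[2,2] 'b' = {T0}  orig:{}
  T[0,1] 'bb' = ∅
  T[1,2] 'bb' = ∅
  T[0,2] 'bbb' = ∅

S ∉ T[0,2] ⇒ NO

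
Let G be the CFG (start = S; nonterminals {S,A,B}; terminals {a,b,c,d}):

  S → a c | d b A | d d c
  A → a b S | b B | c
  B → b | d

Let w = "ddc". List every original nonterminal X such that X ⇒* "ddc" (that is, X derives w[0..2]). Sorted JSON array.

CNF form of G:
  S -> T0 T2 | T3 X5 | T3 X6
  A -> T0 X4 | T1 B | c
  B -> b | d
  T0 -> a
  T1 -> b
  T2 -> c
  T3 -> d
  X4 -> T1 S
  X5 -> T1 A
  X6 -> T3 T2

CYK table (by increasing span), restricted to cells inside w[0..2]:
  T[0,0] 'd' = {B,T3}  orig:{B}
  T[1,1] 'd' = {B,T3}  orig:{B}
  T[2,2] 'c' = {A,T2}  orig:{A}
  T[0,1] 'dd' = ∅
  T[1,2] 'dc' = {X6}  orig:{}
  T[0,2] 'ddc' = {S}

Original NTs in T[0,2] deriving "ddc": ["S"]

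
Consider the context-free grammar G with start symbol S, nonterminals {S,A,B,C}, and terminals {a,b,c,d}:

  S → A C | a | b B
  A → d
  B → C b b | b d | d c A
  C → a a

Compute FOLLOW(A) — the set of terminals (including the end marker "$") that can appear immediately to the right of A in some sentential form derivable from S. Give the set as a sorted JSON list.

Compute FIRST by fixpoint:
round 1:
  A via A→d: +{d}
  B via B→b d: +{b}
  B via B→d c A: +{d}
  C via C→a a: +{a}
  S via S→A C: +{d}
  S via S→a: +{a}
  S via S→b B: +{b}
  FIRST[S]={a,b,d}  FIRST[A]={d}  FIRST[B]={b,d}  FIRST[C]={a}
round 2:
  B via B→C b b: +{a}
  FIRST[S]={a,b,d}  FIRST[A]={d}  FIRST[B]={a,b,d}  FIRST[C]={a}
round 3: — fixpoint
  FIRST[S]={a,b,d}  FIRST[A]={d}  FIRST[B]={a,b,d}  FIRST[C]={a}

FOLLOW iteration:
initialize: $ ∈ FOLLOW(S)
iter 1:
  B→C b b: FOLLOW(C) ⊇ FIRST(b) = {b}; new: +{b}
  S→A C: FOLLOW(A) ⊇ FIRST(C) = {a}; new: +{a}
  S→A C: FOLLOW(C) ⊇ FOLLOW(S) ⊇ {$}; new: +{$}
  S→b B: FOLLOW(B) ⊇ FOLLOW(S) ⊇ {$}; new: +{$}
  S: {$}  A: {a}  B: {$}  C: {$,b}
iter 2:
  B→d c A: FOLLOW(A) ⊇ FOLLOW(B) ⊇ {$}; new: +{$}
  S: {$}  A: {$,a}  B: {$}  C: {$,b}
iter 3: (stable)
  S: {$}  A: {$,a}  B: {$}  C: {$,b}

FOLLOW(A) = ["$", "a"]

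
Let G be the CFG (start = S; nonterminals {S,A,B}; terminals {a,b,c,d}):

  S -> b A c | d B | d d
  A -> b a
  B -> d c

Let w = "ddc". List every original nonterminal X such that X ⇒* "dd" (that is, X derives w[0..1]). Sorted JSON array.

Convert to CNF:
  S -> T0 X4 | T2 B | T2 T2
  A -> T0 T1
  B -> T2 T3
  T0 -> b
  T1 -> a
  T2 -> d
  T3 -> c
  X4 -> A T3

CYK fill (cells [i..j] with 0 ≤ i ≤ j ≤ 1 only):
  [0..0]={T2}  "d"  orig:{}
  [1..1]={T2}  "d"  orig:{}
  [0..1]={S}  "dd"

Original NTs in T[0,1] deriving "dd": ["S"]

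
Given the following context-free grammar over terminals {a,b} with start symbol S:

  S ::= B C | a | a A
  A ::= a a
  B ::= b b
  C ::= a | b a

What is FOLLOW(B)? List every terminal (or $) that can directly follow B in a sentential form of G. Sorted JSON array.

FIRST iteration:
pass 1:
  A via A→a a: +{a}
  B via B→b b: +{b}
  C via C→a: +{a}
  C via C→b a: +{b}
  S via S→B C: +{b}
  S via S→a: +{a}
  S: {a,b}  A: {a}  B: {b}  C: {a,b}
pass 2: done
  S: {a,b}  A: {a}  B: {b}  C: {a,b}

Compute FOLLOW by fixpoint:
FOLLOW(S) := {$}
iter 1:
  S→B C: FOLLOW(B) ⊇ FIRST(C) = {a,b}; new: +{a,b}
  S→B C: FOLLOW(C) ⊇ FOLLOW(S) ⊇ {$}; new: +{$}
  S→a A: FOLLOW(A) ⊇ FOLLOW(S) ⊇ {$}; new: +{$}
  S: {$}  A: {$}  B: {a,b}  C: {$}
iter 2: done
  S: {$}  A: {$}  B: {a,b}  C: {$}

FOLLOW(B) = ["a", "b"]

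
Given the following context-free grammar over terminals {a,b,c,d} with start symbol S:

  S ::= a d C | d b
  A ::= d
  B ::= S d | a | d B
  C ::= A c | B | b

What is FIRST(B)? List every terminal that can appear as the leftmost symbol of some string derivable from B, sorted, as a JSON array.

FIRST iteration:
[1]
  A via A→d: +{d}
  B via B→a: +{a}
  B via B→d B: +{d}
  C via C→A c: +{d}
  C via C→B: +{a}
  C via C→b: +{b}
  S via S→a d C: +{a}
  S via S→d b: +{d}
  S: {a,d}  A: {d}  B: {a,d}  C: {a,b,d}
[2] (no change)
  S: {a,d}  A: {d}  B: {a,d}  C: {a,b,d}

FIRST(B) = ["a", "d"]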